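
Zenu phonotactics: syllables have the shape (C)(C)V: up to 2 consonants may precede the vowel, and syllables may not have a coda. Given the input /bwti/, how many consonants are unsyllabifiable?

Under (C)(C)V, the unsyllabifiable consonants are /b/ (no codas are permitted; onsets may contain at most 2 consonants).

1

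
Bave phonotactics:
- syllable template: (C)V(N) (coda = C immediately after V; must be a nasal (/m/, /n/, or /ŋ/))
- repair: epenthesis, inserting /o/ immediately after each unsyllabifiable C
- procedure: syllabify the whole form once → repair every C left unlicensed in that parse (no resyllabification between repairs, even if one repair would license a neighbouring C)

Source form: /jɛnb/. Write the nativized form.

Under (C)V(N), the unsyllabifiable consonants are /b/ (only a nasal (/m/, /n/, or /ŋ/) is licensed in coda position; onsets are limited to one consonant).
Each unlicensed consonant becomes the onset of a new syllable: /b/ → /bo/.

jɛnbo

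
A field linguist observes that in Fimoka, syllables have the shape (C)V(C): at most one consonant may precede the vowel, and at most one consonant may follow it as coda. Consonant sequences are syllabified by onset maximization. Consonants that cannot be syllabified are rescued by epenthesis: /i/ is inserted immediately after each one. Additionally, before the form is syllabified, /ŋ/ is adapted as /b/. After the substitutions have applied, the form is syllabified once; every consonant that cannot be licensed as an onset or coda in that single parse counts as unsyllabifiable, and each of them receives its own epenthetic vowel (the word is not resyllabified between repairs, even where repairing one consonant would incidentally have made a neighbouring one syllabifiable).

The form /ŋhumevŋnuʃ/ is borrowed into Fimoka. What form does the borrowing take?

bihumevbinuʃ

Substitution: /ŋ/ → /b/, giving /bhumevbnuʃ/.
Syllabifying with onset maximization leaves /b/, /b/ stranded (at most one coda consonant is licensed; onsets are limited to one consonant).
Each unlicensed consonant becomes the onset of a new syllable: /b/ → /bi/, /b/ → /bi/.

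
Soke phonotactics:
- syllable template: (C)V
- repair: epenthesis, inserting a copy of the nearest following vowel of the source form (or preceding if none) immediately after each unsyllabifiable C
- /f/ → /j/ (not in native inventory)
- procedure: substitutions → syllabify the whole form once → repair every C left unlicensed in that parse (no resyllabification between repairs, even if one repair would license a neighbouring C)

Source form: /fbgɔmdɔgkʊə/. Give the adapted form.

jɔbɔgɔmɔdɔgʊkʊə

Substitution: /f/ → /j/, giving /jbgɔmdɔgkʊə/.
Under (C)V, the unsyllabifiable consonants are /j/, /b/, /m/, /g/ (no codas are permitted; onsets are limited to one consonant).
Each unlicensed consonant becomes the onset of a new syllable: /j/ → /jɔ/, /b/ → /bɔ/, /m/ → /mɔ/, /g/ → /gʊ/.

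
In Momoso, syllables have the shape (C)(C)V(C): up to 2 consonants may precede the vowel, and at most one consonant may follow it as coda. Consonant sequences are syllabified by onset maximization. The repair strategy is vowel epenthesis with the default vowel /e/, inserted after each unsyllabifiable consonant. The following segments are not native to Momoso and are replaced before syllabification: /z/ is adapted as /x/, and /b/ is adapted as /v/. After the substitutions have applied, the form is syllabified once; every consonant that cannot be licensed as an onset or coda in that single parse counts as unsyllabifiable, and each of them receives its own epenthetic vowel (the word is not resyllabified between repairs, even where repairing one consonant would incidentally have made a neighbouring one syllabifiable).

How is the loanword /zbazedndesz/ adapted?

xvaxedndesxe

Substitution: /z/ → /x/, /b/ → /v/, giving /xvaxedndesx/.
The consonants /x/ cannot be parsed into a legal (C)(C)V(C) syllable (at most one coda consonant is licensed; onsets may contain at most 2 consonants).
Each unlicensed consonant becomes the onset of a new syllable: /x/ → /xe/.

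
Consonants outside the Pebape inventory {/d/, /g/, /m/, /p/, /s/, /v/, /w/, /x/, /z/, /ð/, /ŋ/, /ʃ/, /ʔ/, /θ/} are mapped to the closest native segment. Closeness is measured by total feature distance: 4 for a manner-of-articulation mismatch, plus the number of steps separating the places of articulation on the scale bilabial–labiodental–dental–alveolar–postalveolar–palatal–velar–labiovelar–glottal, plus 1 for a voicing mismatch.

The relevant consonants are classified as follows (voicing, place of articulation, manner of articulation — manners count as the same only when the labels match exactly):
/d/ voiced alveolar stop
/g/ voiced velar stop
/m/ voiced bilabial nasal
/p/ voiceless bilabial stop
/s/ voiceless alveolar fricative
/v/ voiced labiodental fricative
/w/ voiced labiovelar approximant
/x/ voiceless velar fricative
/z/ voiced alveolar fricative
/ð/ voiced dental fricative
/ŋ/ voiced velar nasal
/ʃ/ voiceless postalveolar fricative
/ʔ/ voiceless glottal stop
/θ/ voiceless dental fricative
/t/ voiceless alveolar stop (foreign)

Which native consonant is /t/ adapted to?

d

/d/ is closest: same manner (stop), place distance 0 (alveolar→alveolar), voicing differs (+1); total 1. Next closest is /p/ at distance 3.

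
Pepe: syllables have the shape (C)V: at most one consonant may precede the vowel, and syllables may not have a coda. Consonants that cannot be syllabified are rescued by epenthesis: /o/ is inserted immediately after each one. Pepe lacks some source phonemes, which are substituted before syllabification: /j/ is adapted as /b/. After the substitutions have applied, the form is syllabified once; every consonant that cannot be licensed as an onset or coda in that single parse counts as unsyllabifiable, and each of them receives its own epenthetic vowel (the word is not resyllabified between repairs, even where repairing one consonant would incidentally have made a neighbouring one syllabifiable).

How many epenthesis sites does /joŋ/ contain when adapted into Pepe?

1

After substitution the input is /boŋ/.
The unsyllabifiable consonants are /ŋ/; each receives one epenthetic vowel.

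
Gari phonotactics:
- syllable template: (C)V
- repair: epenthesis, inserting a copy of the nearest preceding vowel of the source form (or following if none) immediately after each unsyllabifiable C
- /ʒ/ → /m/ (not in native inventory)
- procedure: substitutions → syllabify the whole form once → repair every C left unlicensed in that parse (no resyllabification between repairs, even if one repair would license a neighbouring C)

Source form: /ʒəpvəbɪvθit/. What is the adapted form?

məpəvəbɪvɪθiti

Substitution: /ʒ/ → /m/, giving /məpvəbɪvθit/.
Under (C)V, the unsyllabifiable consonants are /p/, /v/, /t/ (no codas are permitted; onsets are limited to one consonant).
Epenthesis after each stranded consonant: /p/ → /pə/, /v/ → /vɪ/, /t/ → /ti/.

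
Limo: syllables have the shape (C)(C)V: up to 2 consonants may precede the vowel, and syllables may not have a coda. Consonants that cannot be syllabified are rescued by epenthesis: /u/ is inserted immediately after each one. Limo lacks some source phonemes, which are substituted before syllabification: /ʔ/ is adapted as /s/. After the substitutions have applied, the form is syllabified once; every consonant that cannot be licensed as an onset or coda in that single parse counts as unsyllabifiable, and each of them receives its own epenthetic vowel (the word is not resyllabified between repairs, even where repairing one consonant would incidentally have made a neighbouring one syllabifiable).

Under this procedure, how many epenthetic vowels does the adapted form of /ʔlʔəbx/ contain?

3

After substitution the input is /slsəbx/.
The unsyllabifiable consonants are /s/, /b/, /x/; each receives one epenthetic vowel.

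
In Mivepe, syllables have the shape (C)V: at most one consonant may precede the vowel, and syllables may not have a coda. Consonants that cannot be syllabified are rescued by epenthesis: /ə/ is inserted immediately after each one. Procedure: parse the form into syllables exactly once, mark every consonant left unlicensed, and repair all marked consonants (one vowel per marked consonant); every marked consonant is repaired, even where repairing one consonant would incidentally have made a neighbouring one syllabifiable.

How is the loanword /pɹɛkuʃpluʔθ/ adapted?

The consonants /p/, /ʃ/, /p/, /ʔ/, /θ/ cannot be parsed into a legal (C)V syllable (no codas are permitted; onsets are limited to one consonant).
Inserting the epenthetic vowel yields /p/ → /pə/, /ʃ/ → /ʃə/, /p/ → /pə/, /ʔ/ → /ʔə/, /θ/ → /θə/.

pəɹɛkuʃəpəluʔəθə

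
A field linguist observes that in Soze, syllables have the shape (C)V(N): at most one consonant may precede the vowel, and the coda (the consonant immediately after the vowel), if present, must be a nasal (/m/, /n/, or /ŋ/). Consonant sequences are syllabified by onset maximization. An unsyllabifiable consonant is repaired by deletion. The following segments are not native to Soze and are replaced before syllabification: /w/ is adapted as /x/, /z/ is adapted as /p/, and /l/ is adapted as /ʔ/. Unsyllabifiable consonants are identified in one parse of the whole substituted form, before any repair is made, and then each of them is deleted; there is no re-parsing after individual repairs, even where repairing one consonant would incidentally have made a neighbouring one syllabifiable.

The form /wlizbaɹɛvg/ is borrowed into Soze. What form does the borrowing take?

ʔibaɹɛ

Substitution: /w/ → /x/, /l/ → /ʔ/, /z/ → /p/, giving /xʔipbaɹɛvg/.
The consonants /x/, /p/, /v/, /g/ cannot be parsed into a legal (C)V(N) syllable (only a nasal (/m/, /n/, or /ŋ/) is licensed in coda position; onsets are limited to one consonant).
Deleting the stranded consonants removes /x/, /p/, /v/, /g/.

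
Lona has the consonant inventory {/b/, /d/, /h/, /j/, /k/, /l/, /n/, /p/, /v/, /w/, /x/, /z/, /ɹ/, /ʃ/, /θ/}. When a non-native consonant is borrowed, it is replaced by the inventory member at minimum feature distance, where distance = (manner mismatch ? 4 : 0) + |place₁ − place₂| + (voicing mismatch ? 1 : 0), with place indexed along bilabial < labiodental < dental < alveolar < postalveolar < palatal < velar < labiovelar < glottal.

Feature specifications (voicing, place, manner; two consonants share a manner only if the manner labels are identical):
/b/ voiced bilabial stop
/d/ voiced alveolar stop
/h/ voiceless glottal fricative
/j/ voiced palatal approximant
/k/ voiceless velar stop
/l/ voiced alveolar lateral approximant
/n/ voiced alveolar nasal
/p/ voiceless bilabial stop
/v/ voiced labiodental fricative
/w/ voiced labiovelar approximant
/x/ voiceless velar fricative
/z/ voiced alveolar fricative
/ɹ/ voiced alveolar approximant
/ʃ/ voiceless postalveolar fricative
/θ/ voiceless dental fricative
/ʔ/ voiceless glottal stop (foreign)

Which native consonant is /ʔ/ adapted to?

k

/k/ is closest: same manner (stop), place distance 2 (glottal→velar), same voicing; total 2. Next closest is /h/ at distance 4.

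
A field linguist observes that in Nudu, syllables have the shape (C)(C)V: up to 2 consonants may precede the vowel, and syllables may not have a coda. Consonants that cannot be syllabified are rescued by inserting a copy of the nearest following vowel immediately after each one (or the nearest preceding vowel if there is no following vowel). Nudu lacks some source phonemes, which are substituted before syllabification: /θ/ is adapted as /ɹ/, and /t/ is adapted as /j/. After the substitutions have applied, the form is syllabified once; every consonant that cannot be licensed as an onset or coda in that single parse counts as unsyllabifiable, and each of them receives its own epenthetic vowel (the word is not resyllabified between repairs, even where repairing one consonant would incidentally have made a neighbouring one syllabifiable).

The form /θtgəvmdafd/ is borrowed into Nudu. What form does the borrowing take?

ɹəjgəvamdafada

Substitution: /θ/ → /ɹ/, /t/ → /j/, giving /ɹjgəvmdafd/.
Under (C)(C)V, the unsyllabifiable consonants are /ɹ/, /v/, /f/, /d/ (no codas are permitted; onsets may contain at most 2 consonants).
Inserting the epenthetic vowel yields /ɹ/ → /ɹə/, /v/ → /va/, /f/ → /fa/, /d/ → /da/.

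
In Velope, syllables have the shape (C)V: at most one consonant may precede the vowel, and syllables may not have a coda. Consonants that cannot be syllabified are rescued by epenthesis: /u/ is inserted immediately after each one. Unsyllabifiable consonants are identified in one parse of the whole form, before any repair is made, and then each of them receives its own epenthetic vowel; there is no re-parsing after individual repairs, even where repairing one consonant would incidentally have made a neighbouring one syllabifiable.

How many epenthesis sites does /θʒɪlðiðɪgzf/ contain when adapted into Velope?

The unsyllabifiable consonants are /θ/, /l/, /g/, /z/, /f/; each receives one epenthetic vowel.

5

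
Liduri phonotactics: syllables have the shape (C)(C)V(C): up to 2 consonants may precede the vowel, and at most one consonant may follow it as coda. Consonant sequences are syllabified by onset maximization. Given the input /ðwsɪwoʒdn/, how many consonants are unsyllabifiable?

3

Syllabifying with onset maximization leaves /ð/, /d/, /n/ stranded (at most one coda consonant is licensed; onsets may contain at most 2 consonants).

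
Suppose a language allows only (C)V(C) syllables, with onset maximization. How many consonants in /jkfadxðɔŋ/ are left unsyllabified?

The consonants /j/, /k/, /x/ cannot be parsed into a legal (C)V(C) syllable (at most one coda consonant is licensed; onsets are limited to one consonant).

3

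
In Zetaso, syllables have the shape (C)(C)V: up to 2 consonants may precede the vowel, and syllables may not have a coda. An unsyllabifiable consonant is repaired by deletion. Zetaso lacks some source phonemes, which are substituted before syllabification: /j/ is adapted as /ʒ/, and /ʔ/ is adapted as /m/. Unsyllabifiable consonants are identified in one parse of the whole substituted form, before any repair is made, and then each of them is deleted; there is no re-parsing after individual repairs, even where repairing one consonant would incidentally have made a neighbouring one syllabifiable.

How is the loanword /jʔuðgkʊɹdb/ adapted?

ʒmugkʊ

Substitution: /j/ → /ʒ/, /ʔ/ → /m/, giving /ʒmuðgkʊɹdb/.
Syllabifying with onset maximization leaves /ð/, /ɹ/, /d/, /b/ stranded (no codas are permitted; onsets may contain at most 2 consonants).
Each unlicensed consonant is deleted: /ð/, /ɹ/, /d/, /b/.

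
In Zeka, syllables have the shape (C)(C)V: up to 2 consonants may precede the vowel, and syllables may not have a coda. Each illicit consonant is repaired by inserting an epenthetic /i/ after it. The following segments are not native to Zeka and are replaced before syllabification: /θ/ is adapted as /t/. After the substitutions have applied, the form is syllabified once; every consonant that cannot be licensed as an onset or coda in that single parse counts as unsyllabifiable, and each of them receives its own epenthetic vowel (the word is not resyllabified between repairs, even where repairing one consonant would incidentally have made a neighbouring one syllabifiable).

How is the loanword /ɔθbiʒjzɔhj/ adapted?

Substitution: /θ/ → /t/, giving /ɔtbiʒjzɔhj/.
Syllabifying with onset maximization leaves /ʒ/, /h/, /j/ stranded (no codas are permitted; onsets may contain at most 2 consonants).
Epenthesis after each stranded consonant: /ʒ/ → /ʒi/, /h/ → /hi/, /j/ → /ji/.

ɔtbiʒijzɔhiji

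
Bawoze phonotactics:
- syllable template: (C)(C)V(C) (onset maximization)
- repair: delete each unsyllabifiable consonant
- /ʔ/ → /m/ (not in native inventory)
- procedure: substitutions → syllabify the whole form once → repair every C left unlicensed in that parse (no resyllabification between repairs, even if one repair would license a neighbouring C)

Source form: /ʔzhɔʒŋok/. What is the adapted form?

zhɔʒŋok

Substitution: /ʔ/ → /m/, giving /mzhɔʒŋok/.
Syllabifying with onset maximization leaves /m/ stranded (at most one coda consonant is licensed; onsets may contain at most 2 consonants).
Deleting the stranded consonants removes /m/.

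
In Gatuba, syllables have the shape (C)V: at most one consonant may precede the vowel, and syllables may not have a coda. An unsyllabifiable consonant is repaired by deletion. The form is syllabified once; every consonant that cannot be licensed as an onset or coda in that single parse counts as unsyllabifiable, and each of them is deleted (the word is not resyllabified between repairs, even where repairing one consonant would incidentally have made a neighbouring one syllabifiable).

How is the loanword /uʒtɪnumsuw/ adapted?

Under (C)V, the unsyllabifiable consonants are /ʒ/, /m/, /w/ (no codas are permitted; onsets are limited to one consonant).
Each unlicensed consonant is deleted: /ʒ/, /m/, /w/.

utɪnusu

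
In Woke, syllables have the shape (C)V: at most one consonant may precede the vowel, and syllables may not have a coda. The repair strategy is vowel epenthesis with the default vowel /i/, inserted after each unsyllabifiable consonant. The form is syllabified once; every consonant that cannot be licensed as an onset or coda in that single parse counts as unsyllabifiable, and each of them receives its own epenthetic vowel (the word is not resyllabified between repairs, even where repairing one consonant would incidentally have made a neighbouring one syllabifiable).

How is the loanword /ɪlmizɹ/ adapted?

ɪlimiziɹi

The consonants /l/, /z/, /ɹ/ cannot be parsed into a legal (C)V syllable (no codas are permitted; onsets are limited to one consonant).
Each unlicensed consonant becomes the onset of a new syllable: /l/ → /li/, /z/ → /zi/, /ɹ/ → /ɹi/.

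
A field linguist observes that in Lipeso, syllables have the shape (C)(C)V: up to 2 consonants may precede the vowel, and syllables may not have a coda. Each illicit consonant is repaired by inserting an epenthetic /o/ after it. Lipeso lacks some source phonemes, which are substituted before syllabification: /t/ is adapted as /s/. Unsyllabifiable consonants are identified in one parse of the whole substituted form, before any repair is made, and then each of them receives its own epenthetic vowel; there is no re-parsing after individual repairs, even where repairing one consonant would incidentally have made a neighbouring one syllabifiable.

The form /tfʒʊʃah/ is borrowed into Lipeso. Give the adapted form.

sofʒʊʃaho

Substitution: /t/ → /s/, giving /sfʒʊʃah/.
Under (C)(C)V, the unsyllabifiable consonants are /s/, /h/ (no codas are permitted; onsets may contain at most 2 consonants).
Inserting the epenthetic vowel yields /s/ → /so/, /h/ → /ho/.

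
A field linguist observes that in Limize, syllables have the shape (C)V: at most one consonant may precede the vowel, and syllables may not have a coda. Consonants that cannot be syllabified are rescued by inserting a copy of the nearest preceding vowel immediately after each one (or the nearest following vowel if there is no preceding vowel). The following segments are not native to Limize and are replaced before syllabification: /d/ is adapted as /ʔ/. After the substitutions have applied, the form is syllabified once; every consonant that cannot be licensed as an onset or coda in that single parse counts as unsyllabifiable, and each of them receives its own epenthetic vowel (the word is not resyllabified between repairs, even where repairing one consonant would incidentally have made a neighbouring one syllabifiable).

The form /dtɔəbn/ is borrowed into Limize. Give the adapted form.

Substitution: /d/ → /ʔ/, giving /ʔtɔəbn/.
Syllabifying with onset maximization leaves /ʔ/, /b/, /n/ stranded (no codas are permitted; onsets are limited to one consonant).
Epenthesis after each stranded consonant: /ʔ/ → /ʔɔ/, /b/ → /bə/, /n/ → /nə/.

ʔɔtɔəbənə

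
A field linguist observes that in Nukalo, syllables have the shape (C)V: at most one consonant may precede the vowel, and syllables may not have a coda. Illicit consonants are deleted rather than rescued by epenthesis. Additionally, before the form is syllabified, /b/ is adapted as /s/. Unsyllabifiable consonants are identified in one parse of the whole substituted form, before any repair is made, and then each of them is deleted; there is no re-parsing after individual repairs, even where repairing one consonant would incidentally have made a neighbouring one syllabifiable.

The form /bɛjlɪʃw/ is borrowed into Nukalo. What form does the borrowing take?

Substitution: /b/ → /s/, giving /sɛjlɪʃw/.
The consonants /j/, /ʃ/, /w/ cannot be parsed into a legal (C)V syllable (no codas are permitted; onsets are limited to one consonant).
Deletion applies to /j/, /ʃ/, /w/.

sɛlɪ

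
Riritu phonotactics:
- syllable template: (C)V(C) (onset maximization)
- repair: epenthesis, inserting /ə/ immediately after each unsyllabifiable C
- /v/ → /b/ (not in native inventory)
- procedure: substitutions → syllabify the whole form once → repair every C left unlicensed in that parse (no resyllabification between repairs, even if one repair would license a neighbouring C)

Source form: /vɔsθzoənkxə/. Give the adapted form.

Substitution: /v/ → /b/, giving /bɔsθzoənkxə/.
Syllabifying with onset maximization leaves /θ/, /k/ stranded (at most one coda consonant is licensed; onsets are limited to one consonant).
Epenthesis after each stranded consonant: /θ/ → /θə/, /k/ → /kə/.

bɔsθəzoənkəxə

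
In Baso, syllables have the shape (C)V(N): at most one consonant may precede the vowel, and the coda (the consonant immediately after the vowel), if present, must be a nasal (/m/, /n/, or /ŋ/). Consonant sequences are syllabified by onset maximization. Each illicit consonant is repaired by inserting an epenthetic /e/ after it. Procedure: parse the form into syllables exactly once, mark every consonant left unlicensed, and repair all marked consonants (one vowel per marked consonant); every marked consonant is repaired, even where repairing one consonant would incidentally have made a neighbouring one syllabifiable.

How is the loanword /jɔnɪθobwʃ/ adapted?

Syllabifying with onset maximization leaves /b/, /w/, /ʃ/ stranded (only a nasal (/m/, /n/, or /ŋ/) is licensed in coda position; onsets are limited to one consonant).
Epenthesis after each stranded consonant: /b/ → /be/, /w/ → /we/, /ʃ/ → /ʃe/.

jɔnɪθobeweʃe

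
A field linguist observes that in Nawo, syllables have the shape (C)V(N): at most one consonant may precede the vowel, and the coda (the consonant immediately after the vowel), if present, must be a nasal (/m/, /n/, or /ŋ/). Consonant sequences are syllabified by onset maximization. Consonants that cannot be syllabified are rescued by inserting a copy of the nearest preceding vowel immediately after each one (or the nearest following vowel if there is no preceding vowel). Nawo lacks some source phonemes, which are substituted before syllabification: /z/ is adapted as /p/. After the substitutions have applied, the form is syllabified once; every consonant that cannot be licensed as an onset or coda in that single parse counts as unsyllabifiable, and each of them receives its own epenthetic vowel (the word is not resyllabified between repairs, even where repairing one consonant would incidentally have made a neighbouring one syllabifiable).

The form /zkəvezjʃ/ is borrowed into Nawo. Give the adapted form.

pəkəvepejeʃe

Substitution: /z/ → /p/, giving /pkəvepjʃ/.
Under (C)V(N), the unsyllabifiable consonants are /p/, /p/, /j/, /ʃ/ (only a nasal (/m/, /n/, or /ŋ/) is licensed in coda position; onsets are limited to one consonant).
Each unlicensed consonant becomes the onset of a new syllable: /p/ → /pə/, /p/ → /pe/, /j/ → /je/, /ʃ/ → /ʃe/.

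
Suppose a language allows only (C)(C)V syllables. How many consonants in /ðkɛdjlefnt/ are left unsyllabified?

4

Syllabifying with onset maximization leaves /d/, /f/, /n/, /t/ stranded (no codas are permitted; onsets may contain at most 2 consonants).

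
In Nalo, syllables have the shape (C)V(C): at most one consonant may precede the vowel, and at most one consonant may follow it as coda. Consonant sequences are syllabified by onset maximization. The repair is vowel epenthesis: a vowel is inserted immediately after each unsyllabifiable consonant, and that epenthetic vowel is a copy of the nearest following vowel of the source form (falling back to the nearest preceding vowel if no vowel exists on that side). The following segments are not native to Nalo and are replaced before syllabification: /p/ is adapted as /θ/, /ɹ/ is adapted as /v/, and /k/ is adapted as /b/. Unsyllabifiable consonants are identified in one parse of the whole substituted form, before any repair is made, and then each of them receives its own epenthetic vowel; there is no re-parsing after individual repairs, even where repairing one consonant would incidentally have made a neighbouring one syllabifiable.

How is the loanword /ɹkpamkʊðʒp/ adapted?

Substitution: /ɹ/ → /v/, /k/ → /b/, /p/ → /θ/, giving /vbθambʊðʒθ/.
Under (C)V(C), the unsyllabifiable consonants are /v/, /b/, /ʒ/, /θ/ (at most one coda consonant is licensed; onsets are limited to one consonant).
Inserting the epenthetic vowel yields /v/ → /va/, /b/ → /ba/, /ʒ/ → /ʒʊ/, /θ/ → /θʊ/.

vabaθambʊðʒʊθʊ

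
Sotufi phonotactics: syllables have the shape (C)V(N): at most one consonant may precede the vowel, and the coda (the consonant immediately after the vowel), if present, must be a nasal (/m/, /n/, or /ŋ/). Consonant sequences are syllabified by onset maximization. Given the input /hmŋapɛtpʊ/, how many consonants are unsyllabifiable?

3

Under (C)V(N), the unsyllabifiable consonants are /h/, /m/, /t/ (only a nasal (/m/, /n/, or /ŋ/) is licensed in coda position; onsets are limited to one consonant).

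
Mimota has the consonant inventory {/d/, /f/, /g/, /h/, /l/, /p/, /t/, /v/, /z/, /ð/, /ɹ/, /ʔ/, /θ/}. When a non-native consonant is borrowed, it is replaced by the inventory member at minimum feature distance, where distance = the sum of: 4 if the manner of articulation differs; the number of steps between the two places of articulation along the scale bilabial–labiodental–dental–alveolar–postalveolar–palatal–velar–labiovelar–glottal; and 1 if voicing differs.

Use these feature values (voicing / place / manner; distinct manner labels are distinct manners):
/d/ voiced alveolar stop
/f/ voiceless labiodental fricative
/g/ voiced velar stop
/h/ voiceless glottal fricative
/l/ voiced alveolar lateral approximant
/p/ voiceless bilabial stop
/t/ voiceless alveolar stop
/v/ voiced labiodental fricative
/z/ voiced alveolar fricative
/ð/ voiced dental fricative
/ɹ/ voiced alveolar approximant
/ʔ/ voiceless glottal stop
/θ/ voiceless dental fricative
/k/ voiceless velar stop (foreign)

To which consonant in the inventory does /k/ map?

/g/ is closest: same manner (stop), place distance 0 (velar→velar), voicing differs (+1); total 1. Next closest is /ʔ/ at distance 2.

g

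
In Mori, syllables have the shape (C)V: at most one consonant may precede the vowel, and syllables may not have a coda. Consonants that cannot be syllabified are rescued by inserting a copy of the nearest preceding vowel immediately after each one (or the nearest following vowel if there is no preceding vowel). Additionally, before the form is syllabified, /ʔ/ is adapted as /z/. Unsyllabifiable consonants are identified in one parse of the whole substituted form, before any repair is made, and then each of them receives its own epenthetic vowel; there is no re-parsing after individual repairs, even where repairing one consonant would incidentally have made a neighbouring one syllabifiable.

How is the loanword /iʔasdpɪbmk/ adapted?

Substitution: /ʔ/ → /z/, giving /izasdpɪbmk/.
The consonants /s/, /d/, /b/, /m/, /k/ cannot be parsed into a legal (C)V syllable (no codas are permitted; onsets are limited to one consonant).
Epenthesis after each stranded consonant: /s/ → /sa/, /d/ → /da/, /b/ → /bɪ/, /m/ → /mɪ/, /k/ → /kɪ/.

izasadapɪbɪmɪkɪ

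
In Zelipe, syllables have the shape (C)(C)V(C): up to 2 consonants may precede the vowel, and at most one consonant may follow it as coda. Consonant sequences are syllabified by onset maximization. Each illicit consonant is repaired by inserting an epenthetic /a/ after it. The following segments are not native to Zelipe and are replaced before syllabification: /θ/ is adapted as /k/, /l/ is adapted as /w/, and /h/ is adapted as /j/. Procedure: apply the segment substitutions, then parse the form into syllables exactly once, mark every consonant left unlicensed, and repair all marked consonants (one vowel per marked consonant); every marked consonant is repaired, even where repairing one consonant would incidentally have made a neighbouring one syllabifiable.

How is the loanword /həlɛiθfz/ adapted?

jəwɛikfaza

Substitution: /h/ → /j/, /l/ → /w/, /θ/ → /k/, giving /jəwɛikfz/.
Syllabifying with onset maximization leaves /f/, /z/ stranded (at most one coda consonant is licensed; onsets may contain at most 2 consonants).
Epenthesis after each stranded consonant: /f/ → /fa/, /z/ → /za/.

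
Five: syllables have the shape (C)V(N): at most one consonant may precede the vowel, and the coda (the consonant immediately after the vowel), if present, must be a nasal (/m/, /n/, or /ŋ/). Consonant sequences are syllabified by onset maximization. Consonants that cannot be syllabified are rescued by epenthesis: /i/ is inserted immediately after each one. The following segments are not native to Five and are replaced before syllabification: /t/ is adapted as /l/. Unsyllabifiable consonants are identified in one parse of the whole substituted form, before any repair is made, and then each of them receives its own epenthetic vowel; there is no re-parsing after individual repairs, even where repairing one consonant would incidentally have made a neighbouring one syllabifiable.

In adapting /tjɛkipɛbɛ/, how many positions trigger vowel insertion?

After substitution the input is /ljɛkipɛbɛ/.
The unsyllabifiable consonants are /l/; each receives one epenthetic vowel.

1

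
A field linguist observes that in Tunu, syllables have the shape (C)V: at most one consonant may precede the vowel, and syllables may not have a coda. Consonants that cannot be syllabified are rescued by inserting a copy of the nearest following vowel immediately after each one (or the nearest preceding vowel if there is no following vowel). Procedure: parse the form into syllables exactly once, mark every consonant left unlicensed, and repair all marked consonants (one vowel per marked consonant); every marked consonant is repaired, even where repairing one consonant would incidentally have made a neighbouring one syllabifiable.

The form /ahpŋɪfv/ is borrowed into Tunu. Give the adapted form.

Syllabifying with onset maximization leaves /h/, /p/, /f/, /v/ stranded (no codas are permitted; onsets are limited to one consonant).
Inserting the epenthetic vowel yields /h/ → /hɪ/, /p/ → /pɪ/, /f/ → /fɪ/, /v/ → /vɪ/.

ahɪpɪŋɪfɪvɪ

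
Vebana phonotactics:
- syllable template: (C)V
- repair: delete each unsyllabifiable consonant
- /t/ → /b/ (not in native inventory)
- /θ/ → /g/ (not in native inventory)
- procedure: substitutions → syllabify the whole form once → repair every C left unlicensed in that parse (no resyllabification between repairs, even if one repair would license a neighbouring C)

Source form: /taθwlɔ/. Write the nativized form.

Substitution: /t/ → /b/, /θ/ → /g/, giving /bagwlɔ/.
The consonants /g/, /w/ cannot be parsed into a legal (C)V syllable (no codas are permitted; onsets are limited to one consonant).
Each unlicensed consonant is deleted: /g/, /w/.

balɔ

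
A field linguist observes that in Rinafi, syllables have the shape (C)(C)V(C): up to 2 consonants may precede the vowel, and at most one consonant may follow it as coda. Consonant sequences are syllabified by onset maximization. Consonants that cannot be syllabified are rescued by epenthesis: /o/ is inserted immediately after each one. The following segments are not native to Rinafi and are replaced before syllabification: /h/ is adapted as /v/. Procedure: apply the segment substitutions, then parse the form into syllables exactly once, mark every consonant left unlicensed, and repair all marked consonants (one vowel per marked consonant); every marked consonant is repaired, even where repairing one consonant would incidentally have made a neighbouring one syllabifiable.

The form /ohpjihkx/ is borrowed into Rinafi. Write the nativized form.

Substitution: /h/ → /v/, giving /ovpjivkx/.
Syllabifying with onset maximization leaves /k/, /x/ stranded (at most one coda consonant is licensed; onsets may contain at most 2 consonants).
Each unlicensed consonant becomes the onset of a new syllable: /k/ → /ko/, /x/ → /xo/.

ovpjivkoxo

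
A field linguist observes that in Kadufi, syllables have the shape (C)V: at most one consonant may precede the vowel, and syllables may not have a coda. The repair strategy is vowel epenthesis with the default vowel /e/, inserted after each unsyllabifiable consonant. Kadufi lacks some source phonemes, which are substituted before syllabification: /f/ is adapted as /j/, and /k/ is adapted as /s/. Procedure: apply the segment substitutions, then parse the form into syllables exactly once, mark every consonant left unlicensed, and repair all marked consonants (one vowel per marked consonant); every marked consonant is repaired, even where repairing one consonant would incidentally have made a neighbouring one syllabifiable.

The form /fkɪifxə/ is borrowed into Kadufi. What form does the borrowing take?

Substitution: /f/ → /j/, /k/ → /s/, giving /jsɪijxə/.
Syllabifying with onset maximization leaves /j/, /j/ stranded (no codas are permitted; onsets are limited to one consonant).
Epenthesis after each stranded consonant: /j/ → /je/, /j/ → /je/.

jesɪijexə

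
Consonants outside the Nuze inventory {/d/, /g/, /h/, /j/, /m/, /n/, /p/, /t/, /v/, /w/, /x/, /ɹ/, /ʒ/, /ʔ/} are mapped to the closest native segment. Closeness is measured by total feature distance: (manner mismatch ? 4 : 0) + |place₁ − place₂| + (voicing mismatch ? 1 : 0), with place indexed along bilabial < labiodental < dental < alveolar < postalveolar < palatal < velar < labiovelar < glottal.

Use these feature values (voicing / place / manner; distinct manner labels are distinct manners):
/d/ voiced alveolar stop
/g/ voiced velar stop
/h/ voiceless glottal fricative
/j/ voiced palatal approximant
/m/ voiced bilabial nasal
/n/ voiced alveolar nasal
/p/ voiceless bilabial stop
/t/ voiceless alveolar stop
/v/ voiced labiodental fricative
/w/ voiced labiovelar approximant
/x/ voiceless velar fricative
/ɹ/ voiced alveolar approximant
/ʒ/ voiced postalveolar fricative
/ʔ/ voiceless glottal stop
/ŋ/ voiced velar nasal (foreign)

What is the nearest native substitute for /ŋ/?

n

/n/ is closest: same manner (nasal), place distance 3 (velar→alveolar), same voicing; total 3. Next closest is /g/ at distance 4.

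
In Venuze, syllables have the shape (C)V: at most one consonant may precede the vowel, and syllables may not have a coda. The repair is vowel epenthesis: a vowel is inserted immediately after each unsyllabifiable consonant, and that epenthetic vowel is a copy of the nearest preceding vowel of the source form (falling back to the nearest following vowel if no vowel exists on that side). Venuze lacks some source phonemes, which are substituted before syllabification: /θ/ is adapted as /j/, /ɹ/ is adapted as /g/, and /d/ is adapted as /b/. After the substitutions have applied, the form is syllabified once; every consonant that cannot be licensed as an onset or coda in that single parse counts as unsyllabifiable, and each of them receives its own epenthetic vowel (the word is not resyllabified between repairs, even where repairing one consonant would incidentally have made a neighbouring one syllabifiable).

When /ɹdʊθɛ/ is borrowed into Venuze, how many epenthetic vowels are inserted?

1

After substitution the input is /gbʊjɛ/.
The unsyllabifiable consonants are /g/; each receives one epenthetic vowel.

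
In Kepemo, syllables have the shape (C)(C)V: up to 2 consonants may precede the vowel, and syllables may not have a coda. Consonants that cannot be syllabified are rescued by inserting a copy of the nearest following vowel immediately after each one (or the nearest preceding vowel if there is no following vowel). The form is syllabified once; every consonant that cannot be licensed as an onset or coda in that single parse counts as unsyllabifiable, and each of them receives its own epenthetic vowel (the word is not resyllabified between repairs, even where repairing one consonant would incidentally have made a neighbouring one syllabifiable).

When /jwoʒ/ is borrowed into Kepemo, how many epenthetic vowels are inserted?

1

The unsyllabifiable consonants are /ʒ/; each receives one epenthetic vowel.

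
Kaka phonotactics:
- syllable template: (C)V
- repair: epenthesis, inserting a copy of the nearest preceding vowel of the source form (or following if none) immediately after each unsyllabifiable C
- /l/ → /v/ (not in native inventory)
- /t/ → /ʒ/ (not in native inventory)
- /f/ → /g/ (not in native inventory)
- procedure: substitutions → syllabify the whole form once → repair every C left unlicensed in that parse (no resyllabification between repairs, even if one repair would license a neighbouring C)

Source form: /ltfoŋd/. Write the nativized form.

voʒogoŋodo

Substitution: /l/ → /v/, /t/ → /ʒ/, /f/ → /g/, giving /vʒgoŋd/.
The consonants /v/, /ʒ/, /ŋ/, /d/ cannot be parsed into a legal (C)V syllable (no codas are permitted; onsets are limited to one consonant).
Inserting the epenthetic vowel yields /v/ → /vo/, /ʒ/ → /ʒo/, /ŋ/ → /ŋo/, /d/ → /do/.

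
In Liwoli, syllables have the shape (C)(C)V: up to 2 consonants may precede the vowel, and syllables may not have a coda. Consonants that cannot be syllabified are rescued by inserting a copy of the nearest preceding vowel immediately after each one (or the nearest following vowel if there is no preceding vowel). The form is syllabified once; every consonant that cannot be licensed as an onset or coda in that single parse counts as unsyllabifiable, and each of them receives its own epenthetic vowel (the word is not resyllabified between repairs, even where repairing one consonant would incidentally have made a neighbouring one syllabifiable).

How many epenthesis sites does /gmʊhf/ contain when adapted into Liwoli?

2

The unsyllabifiable consonants are /h/, /f/; each receives one epenthetic vowel.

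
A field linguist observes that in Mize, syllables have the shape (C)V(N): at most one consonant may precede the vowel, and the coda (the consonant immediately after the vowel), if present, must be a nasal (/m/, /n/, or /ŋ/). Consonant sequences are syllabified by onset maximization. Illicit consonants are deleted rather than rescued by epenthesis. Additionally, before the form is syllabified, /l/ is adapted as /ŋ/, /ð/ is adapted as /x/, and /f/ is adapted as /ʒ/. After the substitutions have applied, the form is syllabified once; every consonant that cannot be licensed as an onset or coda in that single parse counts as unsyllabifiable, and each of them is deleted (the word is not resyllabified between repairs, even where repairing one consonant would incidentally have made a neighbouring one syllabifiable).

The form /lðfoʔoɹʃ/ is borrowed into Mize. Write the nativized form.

Substitution: /l/ → /ŋ/, /ð/ → /x/, /f/ → /ʒ/, giving /ŋxʒoʔoɹʃ/.
The consonants /ŋ/, /x/, /ɹ/, /ʃ/ cannot be parsed into a legal (C)V(N) syllable (only a nasal (/m/, /n/, or /ŋ/) is licensed in coda position; onsets are limited to one consonant).
Deletion applies to /ŋ/, /x/, /ɹ/, /ʃ/.

ʒoʔo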